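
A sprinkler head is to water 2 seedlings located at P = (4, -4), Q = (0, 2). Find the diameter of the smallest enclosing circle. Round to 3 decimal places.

The smallest circle enclosing two points has them as diameter endpoints.
Centre = midpoint = (2, -1); r² = |PQ|²/4 = 52/4 = 13.
Diameter = 2r = 2√13 ≈ 7.211.

7.211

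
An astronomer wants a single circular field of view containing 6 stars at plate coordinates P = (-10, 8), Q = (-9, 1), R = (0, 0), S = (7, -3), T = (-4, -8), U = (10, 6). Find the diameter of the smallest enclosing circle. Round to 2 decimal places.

The minimum enclosing circle of a finite set is fixed by two of the points (as a diameter) or three (as a circumcircle).
The minimum enclosing circle is determined by three boundary points: P, T, U.
Their circumcentre is (-5/11, 27/11) with r² = 14746/121.
The farthest remaining point S is at distance² 10324/121 ≤ 14746/121.
Diameter = 2r = 2√(14746/121) ≈ 22.08.

22.08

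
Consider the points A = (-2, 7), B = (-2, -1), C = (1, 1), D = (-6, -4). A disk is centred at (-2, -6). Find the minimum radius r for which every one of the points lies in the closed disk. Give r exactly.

The required radius is the distance from (-2, -6) to the farthest point.
Squared distances: 169, 25, 58, 20.
Maximum is 169, attained at A.
r = √169 = 13.

13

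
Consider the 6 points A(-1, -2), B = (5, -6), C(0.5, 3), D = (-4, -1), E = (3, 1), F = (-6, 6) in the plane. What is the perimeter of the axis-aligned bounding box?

46

Width = max x − min x = 5 − (-6) = 11.
Height = max y − min y = 6 − (-6) = 12.
Perimeter = 2(11 + 12) = 46.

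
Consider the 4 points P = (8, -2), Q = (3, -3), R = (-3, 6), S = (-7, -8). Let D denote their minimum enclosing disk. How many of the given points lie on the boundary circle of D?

The minimum enclosing circle of a finite set is fixed by two of the points (as a diameter) or three (as a circumcircle).
The minimum enclosing circle is determined by three boundary points: P, R, S.
Their circumcentre is (-37/62, -70/31) with r² = 284345/3844.
The farthest remaining point Q is at distance² 51845/3844 ≤ 284345/3844.
The points at distance exactly r from the centre are P, R, S — 3 points.

3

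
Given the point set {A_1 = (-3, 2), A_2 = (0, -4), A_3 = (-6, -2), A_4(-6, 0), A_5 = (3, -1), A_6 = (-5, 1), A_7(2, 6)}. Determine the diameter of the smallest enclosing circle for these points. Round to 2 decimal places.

The minimum enclosing circle is determined by three boundary points: A_2, A_3, A_7.
Their circumcentre is (-1.5, 1.5) with r² = 32.5.
The farthest remaining point A_5 is at distance² 26.5 ≤ 32.5.
Diameter = 2r = 2√(32.5) ≈ 11.40.

11.40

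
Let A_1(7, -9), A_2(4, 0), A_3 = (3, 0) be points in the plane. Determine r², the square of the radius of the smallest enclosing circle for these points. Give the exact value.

Side lengths²: A_1A_2² = 90, A_1A_3² = 97, A_2A_3² = 1.
Since A_1A_3² = 97 ≥ 90 + 1 = 91, the angle opposite A_1A_3 is not acute, so the smallest enclosing circle has A_1A_3 as diameter.
Centre = midpoint of A_1A_3 = (5, -4.5), r² = 97/4 = 24.25.

24.25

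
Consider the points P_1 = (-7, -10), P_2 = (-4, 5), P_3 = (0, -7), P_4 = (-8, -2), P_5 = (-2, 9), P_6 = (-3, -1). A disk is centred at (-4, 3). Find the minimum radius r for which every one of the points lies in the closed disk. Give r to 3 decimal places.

13.342

The required radius is the distance from (-4, 3) to the farthest point.
Squared distances: 178, 4, 116, 41, 40, 17.
Maximum is 178, attained at P_1.
r = √178 ≈ 13.342.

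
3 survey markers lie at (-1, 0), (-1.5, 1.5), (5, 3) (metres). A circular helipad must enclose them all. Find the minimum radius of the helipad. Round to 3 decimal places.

3.369

Call the three points A, B, C in the order given.
Side lengths²: AB² = 2.5, AC² = 45, BC² = 44.5.
Since AC² = 45 < 44.5 + 2.5 = 47, the triangle is acute, so the smallest enclosing circle is the circumcircle.
Circumcentre = (13/7, 25/14), r² = 2225/196.
r = √(2225/196) ≈ 3.369.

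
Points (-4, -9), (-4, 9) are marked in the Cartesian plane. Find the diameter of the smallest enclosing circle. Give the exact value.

The smallest circle enclosing two points has them as diameter endpoints.
Centre = midpoint = (-4, 0); r² = |(-4, -9)−(-4, 9)|²/4 = 324/4 = 81.
Diameter = 2r = 2√81 = 18.

18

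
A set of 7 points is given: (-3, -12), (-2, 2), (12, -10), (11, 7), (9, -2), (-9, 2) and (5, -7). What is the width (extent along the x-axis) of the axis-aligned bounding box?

21

max x = 12, min x = -9, so width = 21.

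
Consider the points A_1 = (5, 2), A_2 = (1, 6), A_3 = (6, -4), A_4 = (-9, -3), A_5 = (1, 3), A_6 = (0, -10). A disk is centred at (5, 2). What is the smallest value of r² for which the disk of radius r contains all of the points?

The required radius is the distance from (5, 2) to the farthest point.
Squared distances: 0, 32, 37, 221, 17, 169.
Maximum is 221, attained at A_4.

221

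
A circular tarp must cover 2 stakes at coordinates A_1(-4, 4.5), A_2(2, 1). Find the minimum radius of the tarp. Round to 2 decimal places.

The smallest circle enclosing two points has them as diameter endpoints.
Centre = midpoint = (-1, 2.75); r² = |A_1A_2|²/4 = 48.25/4 = 12.0625.
r = √(12.0625) ≈ 3.47.

3.47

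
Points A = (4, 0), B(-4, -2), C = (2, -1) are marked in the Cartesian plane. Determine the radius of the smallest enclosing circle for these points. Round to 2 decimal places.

Side lengths²: AB² = 68, AC² = 5, BC² = 37.
Since AB² = 68 ≥ 37 + 5 = 42, the angle opposite AB is not acute, so the smallest enclosing circle has AB as diameter.
Centre = midpoint of AB = (0, -1), r² = 68/4 = 17.
r = √17 ≈ 4.12.

4.12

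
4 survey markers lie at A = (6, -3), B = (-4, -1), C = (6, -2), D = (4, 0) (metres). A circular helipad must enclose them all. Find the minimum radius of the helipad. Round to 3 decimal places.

The farthest pair is A–B with squared distance 104. The circle on this segment as diameter has centre (1, -2) and r² = 104/4 = 26.
Check C: distance² to centre = 25 ≤ 26, so it lies inside.
All remaining points lie in this disk, and no smaller disk contains both endpoints, so this is the minimum enclosing circle.
r = √26 ≈ 5.099.

5.099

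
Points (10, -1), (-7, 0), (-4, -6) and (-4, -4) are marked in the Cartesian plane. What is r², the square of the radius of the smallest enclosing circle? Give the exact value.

A smallest enclosing disk is always determined by at most three of the input points on its boundary.
The farthest pair is (10, -1)–(-7, 0) with squared distance 290. The circle on this segment as diameter has centre (1.5, -0.5) and r² = 290/4 = 72.5.
Check (-4, -6): distance² to centre = 60.5 ≤ 72.5, so it lies inside.
All remaining points lie in this disk, and no smaller disk contains both endpoints, so this is the minimum enclosing circle.

72.5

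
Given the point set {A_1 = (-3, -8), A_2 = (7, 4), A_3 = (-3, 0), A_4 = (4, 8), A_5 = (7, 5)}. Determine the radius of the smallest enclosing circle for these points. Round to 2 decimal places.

8.73

The minimum enclosing circle of a finite set is fixed by two of the points (as a diameter) or three (as a circumcircle).
The farthest pair is A_1–A_4 with squared distance 305. The circle on this segment as diameter has centre (0.5, 0) and r² = 305/4 = 76.25.
Check A_2: distance² to centre = 58.25 ≤ 76.25, so it lies inside.
All remaining points lie in this disk, and no smaller disk contains both endpoints, so this is the minimum enclosing circle.
r = √(76.25) ≈ 8.73.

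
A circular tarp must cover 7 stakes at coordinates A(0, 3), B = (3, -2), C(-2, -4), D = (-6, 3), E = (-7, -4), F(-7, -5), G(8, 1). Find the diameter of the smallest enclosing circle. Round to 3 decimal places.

16.158

The minimum enclosing circle is determined by three boundary points: D, F, G.
Their circumcentre is (17/38, -71/38) with r² = 47125/722.
The farthest remaining point E is at distance² 43325/722 ≤ 47125/722.
Diameter = 2r = 2√(47125/722) ≈ 16.158.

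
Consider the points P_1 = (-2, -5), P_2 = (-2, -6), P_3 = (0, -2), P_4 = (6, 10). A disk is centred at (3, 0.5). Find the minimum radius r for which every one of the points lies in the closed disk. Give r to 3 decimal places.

9.962

The required radius is the distance from (3, 0.5) to the farthest point.
Squared distances: 55.25, 67.25, 15.25, 99.25.
Maximum is 99.25, attained at P_4.
r = √(99.25) ≈ 9.962.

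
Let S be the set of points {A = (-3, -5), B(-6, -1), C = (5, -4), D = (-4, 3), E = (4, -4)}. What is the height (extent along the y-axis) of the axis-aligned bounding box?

max y = 3, min y = -5, so height = 8.

8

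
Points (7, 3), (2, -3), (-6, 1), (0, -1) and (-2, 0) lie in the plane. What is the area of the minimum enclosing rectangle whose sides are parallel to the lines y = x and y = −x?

In coordinates u = x + y, v = x − y the rectangle is axis-aligned; the map (x,y)→(u,v) scales areas by 2.
u-values: 10, -1, -5, -1, -2; range = 10 − (-5) = 15.
v-values: 4, 5, -7, 1, -2; range = 5 − (-7) = 12.
Area = (15 × 12) / 2 = 90.

90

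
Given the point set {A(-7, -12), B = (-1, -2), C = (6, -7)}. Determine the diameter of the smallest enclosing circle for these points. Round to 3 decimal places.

13.973

Side lengths²: AB² = 136, AC² = 194, BC² = 74.
Since AC² = 194 < 136 + 74 = 210, the triangle is acute, so the smallest enclosing circle is the circumcircle.
Circumcentre = (-0.7, -8.98), r² = 48.8104.
Diameter = 2r = 2√(48.8104) ≈ 13.973.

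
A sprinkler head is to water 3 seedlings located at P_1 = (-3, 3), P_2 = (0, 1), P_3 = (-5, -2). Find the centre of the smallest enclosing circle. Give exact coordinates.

Side lengths²: P_1P_2² = 13, P_1P_3² = 29, P_2P_3² = 34.
Since P_2P_3² = 34 < 29 + 13 = 42, the triangle is acute, so the smallest enclosing circle is the circumcircle.
Circumcentre = (-107/38, 1/38), r² = 6409/722.
Centre = (-107/38, 1/38).

(-107/38, 1/38)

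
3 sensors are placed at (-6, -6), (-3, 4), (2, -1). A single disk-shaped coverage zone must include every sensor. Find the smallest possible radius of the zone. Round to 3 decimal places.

Call the three points A, B, C in the order given.
Side lengths²: AB² = 109, AC² = 89, BC² = 50.
Since AB² = 109 < 89 + 50 = 139, the triangle is acute, so the smallest enclosing circle is the circumcircle.
Circumcentre = (-87/26, -35/26), r² = 9701/338.
r = √(9701/338) ≈ 5.357.

5.357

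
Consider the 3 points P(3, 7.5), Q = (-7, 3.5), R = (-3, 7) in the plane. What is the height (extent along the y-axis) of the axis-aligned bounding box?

4

max y = 7.5, min y = 3.5, so height = 4.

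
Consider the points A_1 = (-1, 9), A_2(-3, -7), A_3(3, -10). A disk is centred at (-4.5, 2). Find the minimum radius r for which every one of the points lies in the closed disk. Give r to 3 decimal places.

14.151

The required radius is the distance from (-4.5, 2) to the farthest point.
Squared distances: 61.25, 83.25, 200.25.
Maximum is 200.25, attained at A_3.
r = √(200.25) ≈ 14.151.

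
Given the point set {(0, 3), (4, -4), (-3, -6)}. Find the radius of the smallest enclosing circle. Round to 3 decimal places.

4.884

Call the three points A, B, C in the order given.
Side lengths²: AB² = 65, AC² = 90, BC² = 53.
Since AC² = 90 < 65 + 53 = 118, the triangle is acute, so the smallest enclosing circle is the circumcircle.
Circumcentre = (-15/38, -71/38), r² = 17225/722.
r = √(17225/722) ≈ 4.884.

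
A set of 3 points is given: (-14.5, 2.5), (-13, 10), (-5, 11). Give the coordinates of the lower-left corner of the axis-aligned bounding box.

(-14.5, 2.5)

x-range [-14.5, -5], y-range [2.5, 11].
The lower-left corner is (-14.5, 2.5).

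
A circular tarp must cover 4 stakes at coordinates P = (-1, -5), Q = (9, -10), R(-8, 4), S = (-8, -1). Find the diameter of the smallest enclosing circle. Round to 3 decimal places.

By Welzl's lemma the MEC is supported by two points (diametrically opposite) or three points (on a circumcircle).
The farthest pair is Q–R with squared distance 485. The circle on this segment as diameter has centre (0.5, -3) and r² = 485/4 = 121.25.
Check P: distance² to centre = 6.25 ≤ 121.25, so it lies inside.
All remaining points lie in this disk, and no smaller disk contains both endpoints, so this is the minimum enclosing circle.
Diameter = 2r = 2√(121.25) ≈ 22.023.

22.023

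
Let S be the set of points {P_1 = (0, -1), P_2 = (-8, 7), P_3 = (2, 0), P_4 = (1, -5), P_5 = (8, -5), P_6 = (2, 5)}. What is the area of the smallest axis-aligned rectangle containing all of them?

192

x ranges over [-8, 8], width 16.
y ranges over [-5, 7], height 12.
Area = 16 × 12 = 192.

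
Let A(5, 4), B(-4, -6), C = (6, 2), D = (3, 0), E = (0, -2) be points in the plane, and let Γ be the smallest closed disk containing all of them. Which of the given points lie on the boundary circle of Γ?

A, B

The farthest pair is A–B with squared distance 181. The circle on this segment as diameter has centre (0.5, -1) and r² = 181/4 = 45.25.
Check C: distance² to centre = 39.25 ≤ 45.25, so it lies inside.
All remaining points lie in this disk, and no smaller disk contains both endpoints, so this is the minimum enclosing circle.
The points at distance exactly r from the centre are A, B — 2 points.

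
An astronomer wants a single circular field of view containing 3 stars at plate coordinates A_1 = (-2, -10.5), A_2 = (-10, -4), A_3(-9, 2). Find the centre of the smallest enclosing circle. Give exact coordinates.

Side lengths²: A_1A_2² = 106.25, A_1A_3² = 205.25, A_2A_3² = 37.
Since A_1A_3² = 205.25 ≥ 106.25 + 37 = 143.25, the angle opposite A_1A_3 is not acute, so the smallest enclosing circle has A_1A_3 as diameter.
Centre = midpoint of A_1A_3 = (-5.5, -4.25), r² = 205.25/4 = 51.3125.
Centre = (-5.5, -4.25).

(-5.5, -4.25)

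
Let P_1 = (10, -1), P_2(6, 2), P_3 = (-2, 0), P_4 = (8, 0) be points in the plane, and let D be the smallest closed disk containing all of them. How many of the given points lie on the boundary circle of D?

2

By Welzl's lemma the MEC is supported by two points (diametrically opposite) or three points (on a circumcircle).
The farthest pair is P_1–P_3 with squared distance 145. The circle on this segment as diameter has centre (4, -0.5) and r² = 145/4 = 36.25.
Check P_2: distance² to centre = 10.25 ≤ 36.25, so it lies inside.
All remaining points lie in this disk, and no smaller disk contains both endpoints, so this is the minimum enclosing circle.
The points at distance exactly r from the centre are P_1, P_3 — 2 points.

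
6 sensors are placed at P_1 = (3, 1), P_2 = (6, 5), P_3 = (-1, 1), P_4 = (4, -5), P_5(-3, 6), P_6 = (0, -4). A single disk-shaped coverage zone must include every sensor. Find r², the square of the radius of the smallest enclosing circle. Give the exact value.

45305/1058

The minimum enclosing circle is determined by three boundary points: P_2, P_4, P_5.
Their circumcentre is (45/46, 37/46) with r² = 45305/1058.
The farthest remaining point P_6 is at distance² 25433/1058 ≤ 45305/1058.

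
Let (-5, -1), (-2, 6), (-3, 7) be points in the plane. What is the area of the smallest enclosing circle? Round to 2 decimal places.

53.41

Call the three points A, B, C in the order given.
Side lengths²: AB² = 58, AC² = 68, BC² = 2.
Since AC² = 68 ≥ 58 + 2 = 60, the angle opposite AC is not acute, so the smallest enclosing circle has AC as diameter.
Centre = midpoint of AC = (-4, 3), r² = 68/4 = 17.
Area = π·r² = π·17 ≈ 53.41.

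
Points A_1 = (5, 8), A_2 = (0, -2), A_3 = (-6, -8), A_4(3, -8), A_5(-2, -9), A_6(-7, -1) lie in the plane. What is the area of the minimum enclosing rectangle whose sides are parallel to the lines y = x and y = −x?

229.5

In coordinates u = x + y, v = x − y the rectangle is axis-aligned; the map (x,y)→(u,v) scales areas by 2.
u-values: 13, -2, -14, -5, -11, -8; range = 13 − (-14) = 27.
v-values: -3, 2, 2, 11, 7, -6; range = 11 − (-6) = 17.
Area = (27 × 17) / 2 = 229.5.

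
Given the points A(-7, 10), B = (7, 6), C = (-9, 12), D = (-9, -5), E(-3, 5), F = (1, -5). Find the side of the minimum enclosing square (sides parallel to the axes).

The bounding box has width 16 and height 17.
An axis-aligned square enclosing the set must have side ≥ max(width, height).
So the minimum side is max(16, 17) = 17.

17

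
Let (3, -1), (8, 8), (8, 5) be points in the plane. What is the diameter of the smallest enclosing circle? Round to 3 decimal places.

Call the three points A, B, C in the order given.
Side lengths²: AB² = 106, AC² = 61, BC² = 9.
Since AB² = 106 ≥ 61 + 9 = 70, the angle opposite AB is not acute, so the smallest enclosing circle has AB as diameter.
Centre = midpoint of AB = (5.5, 3.5), r² = 106/4 = 26.5.
Diameter = 2r = 2√(26.5) ≈ 10.296.

10.296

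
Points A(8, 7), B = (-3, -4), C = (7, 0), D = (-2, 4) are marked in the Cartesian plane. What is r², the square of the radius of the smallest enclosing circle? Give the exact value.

60.5

The minimum enclosing circle of a finite set is fixed by two of the points (as a diameter) or three (as a circumcircle).
The farthest pair is A–B with squared distance 242. The circle on this segment as diameter has centre (2.5, 1.5) and r² = 242/4 = 60.5.
Check C: distance² to centre = 22.5 ≤ 60.5, so it lies inside.
All remaining points lie in this disk, and no smaller disk contains both endpoints, so this is the minimum enclosing circle.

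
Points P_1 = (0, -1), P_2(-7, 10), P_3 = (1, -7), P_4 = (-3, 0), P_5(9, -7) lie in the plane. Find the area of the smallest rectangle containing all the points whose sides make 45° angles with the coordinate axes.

In coordinates u = x + y, v = x − y the rectangle is axis-aligned; the map (x,y)→(u,v) scales areas by 2.
u-values: -1, 3, -6, -3, 2; range = 3 − (-6) = 9.
v-values: 1, -17, 8, -3, 16; range = 16 − (-17) = 33.
Area = (9 × 33) / 2 = 148.5.

148.5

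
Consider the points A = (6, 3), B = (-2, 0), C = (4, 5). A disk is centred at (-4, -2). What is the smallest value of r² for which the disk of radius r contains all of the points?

125

The required radius is the distance from (-4, -2) to the farthest point.
Squared distances: 125, 8, 113.
Maximum is 125, attained at A.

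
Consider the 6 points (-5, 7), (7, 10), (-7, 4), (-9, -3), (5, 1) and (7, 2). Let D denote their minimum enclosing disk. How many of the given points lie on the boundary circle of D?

By Welzl's lemma the MEC is supported by two points (diametrically opposite) or three points (on a circumcircle).
The farthest pair is (7, 10)–(-9, -3) with squared distance 425. The circle on this segment as diameter has centre (-1, 3.5) and r² = 425/4 = 106.25.
Check (-5, 7): distance² to centre = 28.25 ≤ 106.25, so it lies inside.
All remaining points lie in this disk, and no smaller disk contains both endpoints, so this is the minimum enclosing circle.
The points at distance exactly r from the centre are (7, 10), (-9, -3) — 2 points.

2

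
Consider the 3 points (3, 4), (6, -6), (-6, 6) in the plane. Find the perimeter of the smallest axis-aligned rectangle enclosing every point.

Width = max x − min x = 6 − (-6) = 12.
Height = max y − min y = 6 − (-6) = 12.
Perimeter = 2(12 + 12) = 48.

48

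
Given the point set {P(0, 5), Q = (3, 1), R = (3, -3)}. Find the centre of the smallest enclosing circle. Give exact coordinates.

(1.5, 1)

Side lengths²: PQ² = 25, PR² = 73, QR² = 16.
Since PR² = 73 ≥ 25 + 16 = 41, the angle opposite PR is not acute, so the smallest enclosing circle has PR as diameter.
Centre = midpoint of PR = (1.5, 1), r² = 73/4 = 18.25.
Centre = (1.5, 1).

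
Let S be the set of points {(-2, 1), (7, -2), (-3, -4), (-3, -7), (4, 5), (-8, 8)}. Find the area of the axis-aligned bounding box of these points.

x ranges over [-8, 7], width 15.
y ranges over [-7, 8], height 15.
Area = 15 × 15 = 225.

225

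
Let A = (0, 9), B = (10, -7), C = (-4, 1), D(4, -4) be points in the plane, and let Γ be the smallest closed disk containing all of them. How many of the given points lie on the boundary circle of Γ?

The minimum enclosing circle of a finite set is fixed by two of the points (as a diameter) or three (as a circumcircle).
The farthest pair is A–B with squared distance 356. The circle on this segment as diameter has centre (5, 1) and r² = 356/4 = 89.
Check C: distance² to centre = 81 ≤ 89, so it lies inside.
All remaining points lie in this disk, and no smaller disk contains both endpoints, so this is the minimum enclosing circle.
The points at distance exactly r from the centre are A, B — 2 points.

2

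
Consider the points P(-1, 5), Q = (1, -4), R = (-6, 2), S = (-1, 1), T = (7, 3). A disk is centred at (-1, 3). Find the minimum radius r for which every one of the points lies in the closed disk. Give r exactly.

The required radius is the distance from (-1, 3) to the farthest point.
Squared distances: 4, 53, 26, 4, 64.
Maximum is 64, attained at T.
r = √64 = 8.

8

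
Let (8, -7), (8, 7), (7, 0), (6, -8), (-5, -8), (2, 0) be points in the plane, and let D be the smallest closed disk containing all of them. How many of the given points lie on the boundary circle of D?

2

A smallest enclosing disk is always determined by at most three of the input points on its boundary.
The farthest pair is (8, 7)–(-5, -8) with squared distance 394. The circle on this segment as diameter has centre (1.5, -0.5) and r² = 394/4 = 98.5.
Check (8, -7): distance² to centre = 84.5 ≤ 98.5, so it lies inside.
All remaining points lie in this disk, and no smaller disk contains both endpoints, so this is the minimum enclosing circle.
The points at distance exactly r from the centre are (8, 7), (-5, -8) — 2 points.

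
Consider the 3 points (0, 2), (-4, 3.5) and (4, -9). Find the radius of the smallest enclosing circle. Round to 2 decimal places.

Call the three points A, B, C in the order given.
Side lengths²: AB² = 18.25, AC² = 137, BC² = 220.25.
Since BC² = 220.25 ≥ 137 + 18.25 = 155.25, the angle opposite BC is not acute, so the smallest enclosing circle has BC as diameter.
Centre = midpoint of BC = (0, -2.75), r² = 220.25/4 = 55.0625.
r = √(55.0625) ≈ 7.42.

7.42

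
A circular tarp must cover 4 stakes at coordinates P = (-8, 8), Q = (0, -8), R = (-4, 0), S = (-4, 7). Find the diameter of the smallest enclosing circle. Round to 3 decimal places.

The farthest pair is P–Q with squared distance 320. The circle on this segment as diameter has centre (-4, 0) and r² = 320/4 = 80.
Check R: distance² to centre = 0 ≤ 80, so it lies inside.
All remaining points lie in this disk, and no smaller disk contains both endpoints, so this is the minimum enclosing circle.
Diameter = 2r = 2√80 ≈ 17.889.

17.889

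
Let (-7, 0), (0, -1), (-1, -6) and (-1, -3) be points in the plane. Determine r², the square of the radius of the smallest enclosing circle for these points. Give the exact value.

By Welzl's lemma the MEC is supported by two points (diametrically opposite) or three points (on a circumcircle).
The minimum enclosing circle is determined by three boundary points: (-7, 0), (0, -1), (-1, -6).
Their circumcentre is (-23/6, -17/6) with r² = 325/18.
The farthest remaining point (-1, -3) is at distance² 145/18 ≤ 325/18.

325/18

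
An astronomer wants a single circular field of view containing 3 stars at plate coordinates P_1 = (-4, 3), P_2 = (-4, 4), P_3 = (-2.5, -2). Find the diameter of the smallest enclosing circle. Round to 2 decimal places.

6.18

Side lengths²: P_1P_2² = 1, P_1P_3² = 27.25, P_2P_3² = 38.25.
Since P_2P_3² = 38.25 ≥ 27.25 + 1 = 28.25, the angle opposite P_2P_3 is not acute, so the smallest enclosing circle has P_2P_3 as diameter.
Centre = midpoint of P_2P_3 = (-3.25, 1), r² = 38.25/4 = 9.5625.
Diameter = 2r = 2√(9.5625) ≈ 6.18.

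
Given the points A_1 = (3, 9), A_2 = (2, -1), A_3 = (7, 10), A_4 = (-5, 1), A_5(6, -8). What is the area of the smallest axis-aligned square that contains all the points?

The bounding box has width 12 and height 18.
An axis-aligned square enclosing the set must have side ≥ max(width, height).
So the minimum side is max(12, 18) = 18.
Area = 18² = 324.

324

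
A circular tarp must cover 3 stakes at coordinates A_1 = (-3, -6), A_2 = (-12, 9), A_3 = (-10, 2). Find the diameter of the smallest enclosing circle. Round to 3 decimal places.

Side lengths²: A_1A_2² = 306, A_1A_3² = 113, A_2A_3² = 53.
Since A_1A_2² = 306 ≥ 113 + 53 = 166, the angle opposite A_1A_2 is not acute, so the smallest enclosing circle has A_1A_2 as diameter.
Centre = midpoint of A_1A_2 = (-7.5, 1.5), r² = 306/4 = 76.5.
Diameter = 2r = 2√(76.5) ≈ 17.493.

17.493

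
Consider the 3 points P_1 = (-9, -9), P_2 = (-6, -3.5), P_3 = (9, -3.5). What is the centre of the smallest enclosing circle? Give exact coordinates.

Side lengths²: P_1P_2² = 39.25, P_1P_3² = 354.25, P_2P_3² = 225.
Since P_1P_3² = 354.25 ≥ 225 + 39.25 = 264.25, the angle opposite P_1P_3 is not acute, so the smallest enclosing circle has P_1P_3 as diameter.
Centre = midpoint of P_1P_3 = (0, -6.25), r² = 354.25/4 = 88.5625.
Centre = (0, -6.25).

(0, -6.25)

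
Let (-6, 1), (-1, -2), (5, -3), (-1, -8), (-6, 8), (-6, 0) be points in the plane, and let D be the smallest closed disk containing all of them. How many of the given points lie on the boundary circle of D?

3

By Welzl's lemma the MEC is supported by two points (diametrically opposite) or three points (on a circumcircle).
The minimum enclosing circle is determined by three boundary points: (5, -3), (-1, -8), (-6, 8).
Their circumcentre is (-61/22, 5/22) with r² = 17141/242.
The farthest remaining point (-6, 1) is at distance² 2665/242 ≤ 17141/242.
The points at distance exactly r from the centre are (5, -3), (-1, -8), (-6, 8) — 3 points.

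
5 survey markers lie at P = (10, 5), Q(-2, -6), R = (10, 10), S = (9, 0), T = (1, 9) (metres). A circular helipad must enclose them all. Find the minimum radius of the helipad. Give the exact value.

The minimum enclosing circle of a finite set is fixed by two of the points (as a diameter) or three (as a circumcircle).
The farthest pair is Q–R with squared distance 400. The circle on this segment as diameter has centre (4, 2) and r² = 400/4 = 100.
Check P: distance² to centre = 45 ≤ 100, so it lies inside.
All remaining points lie in this disk, and no smaller disk contains both endpoints, so this is the minimum enclosing circle.
r = √100 = 10.

10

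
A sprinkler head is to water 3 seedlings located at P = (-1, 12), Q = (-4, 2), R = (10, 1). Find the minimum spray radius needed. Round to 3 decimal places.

Side lengths²: PQ² = 109, PR² = 242, QR² = 197.
Since PR² = 242 < 197 + 109 = 306, the triangle is acute, so the smallest enclosing circle is the circumcircle.
Circumcentre = (85/26, 137/26), r² = 21473/338.
r = √(21473/338) ≈ 7.971.

7.971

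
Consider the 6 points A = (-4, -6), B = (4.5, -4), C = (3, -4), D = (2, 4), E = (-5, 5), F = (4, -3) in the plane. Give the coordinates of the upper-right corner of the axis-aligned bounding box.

x-range [-5, 4.5], y-range [-6, 5].
The upper-right corner is (4.5, 5).

(4.5, 5)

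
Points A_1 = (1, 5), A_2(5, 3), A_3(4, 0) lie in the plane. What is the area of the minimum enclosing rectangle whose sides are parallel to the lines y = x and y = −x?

16

In coordinates u = x + y, v = x − y the rectangle is axis-aligned; the map (x,y)→(u,v) scales areas by 2.
u-values: 6, 8, 4; range = 8 − 4 = 4.
v-values: -4, 2, 4; range = 4 − (-4) = 8.
Area = (4 × 8) / 2 = 16.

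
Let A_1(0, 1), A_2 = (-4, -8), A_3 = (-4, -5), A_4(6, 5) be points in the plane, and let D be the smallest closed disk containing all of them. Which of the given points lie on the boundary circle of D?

A_2, A_4

The minimum enclosing circle of a finite set is fixed by two of the points (as a diameter) or three (as a circumcircle).
The farthest pair is A_2–A_4 with squared distance 269. The circle on this segment as diameter has centre (1, -1.5) and r² = 269/4 = 67.25.
Check A_1: distance² to centre = 7.25 ≤ 67.25, so it lies inside.
All remaining points lie in this disk, and no smaller disk contains both endpoints, so this is the minimum enclosing circle.
The points at distance exactly r from the centre are A_2, A_4 — 2 points.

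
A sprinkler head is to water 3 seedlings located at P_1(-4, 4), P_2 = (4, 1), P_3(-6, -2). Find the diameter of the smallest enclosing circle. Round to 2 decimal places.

Side lengths²: P_1P_2² = 73, P_1P_3² = 40, P_2P_3² = 109.
Since P_2P_3² = 109 < 73 + 40 = 113, the triangle is acute, so the smallest enclosing circle is the circumcircle.
Circumcentre = (-19/18, -17/54), r² = 39785/1458.
Diameter = 2r = 2√(39785/1458) ≈ 10.45.

10.45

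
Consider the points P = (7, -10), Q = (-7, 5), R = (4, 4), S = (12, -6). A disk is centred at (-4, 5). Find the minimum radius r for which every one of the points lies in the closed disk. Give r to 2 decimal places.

The required radius is the distance from (-4, 5) to the farthest point.
Squared distances: 346, 9, 65, 377.
Maximum is 377, attained at S.
r = √377 ≈ 19.42.

19.42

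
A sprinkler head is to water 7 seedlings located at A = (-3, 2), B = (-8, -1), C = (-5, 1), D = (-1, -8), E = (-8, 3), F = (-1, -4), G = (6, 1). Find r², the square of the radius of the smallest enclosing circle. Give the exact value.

5525/98

A smallest enclosing disk is always determined by at most three of the input points on its boundary.
The minimum enclosing circle is determined by three boundary points: D, E, G.
Their circumcentre is (-19/14, -0.5) with r² = 5525/98.
The farthest remaining point B is at distance² 4349/98 ≤ 5525/98.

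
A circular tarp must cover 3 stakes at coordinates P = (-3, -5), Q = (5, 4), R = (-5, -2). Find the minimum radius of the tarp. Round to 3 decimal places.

6.028

Side lengths²: PQ² = 145, PR² = 13, QR² = 136.
Since PQ² = 145 < 136 + 13 = 149, the triangle is acute, so the smallest enclosing circle is the circumcircle.
Circumcentre = (11/14, -13/42), r² = 32045/882.
r = √(32045/882) ≈ 6.028.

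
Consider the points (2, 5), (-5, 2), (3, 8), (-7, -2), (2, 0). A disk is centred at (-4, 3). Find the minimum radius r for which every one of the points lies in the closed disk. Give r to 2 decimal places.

8.60

The required radius is the distance from (-4, 3) to the farthest point.
Squared distances: 40, 2, 74, 34, 45.
Maximum is 74, attained at (3, 8).
r = √74 ≈ 8.60.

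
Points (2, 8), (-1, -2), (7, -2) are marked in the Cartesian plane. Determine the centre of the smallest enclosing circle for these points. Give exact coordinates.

Call the three points A, B, C in the order given.
Side lengths²: AB² = 109, AC² = 125, BC² = 64.
Since AC² = 125 < 109 + 64 = 173, the triangle is acute, so the smallest enclosing circle is the circumcircle.
Circumcentre = (3, 2.25), r² = 34.0625.
Centre = (3, 2.25).

(3, 2.25)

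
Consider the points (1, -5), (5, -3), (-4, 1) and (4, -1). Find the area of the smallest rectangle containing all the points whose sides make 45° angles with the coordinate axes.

45.5

In coordinates u = x + y, v = x − y the rectangle is axis-aligned; the map (x,y)→(u,v) scales areas by 2.
u-values: -4, 2, -3, 3; range = 3 − (-4) = 7.
v-values: 6, 8, -5, 5; range = 8 − (-5) = 13.
Area = (7 × 13) / 2 = 45.5.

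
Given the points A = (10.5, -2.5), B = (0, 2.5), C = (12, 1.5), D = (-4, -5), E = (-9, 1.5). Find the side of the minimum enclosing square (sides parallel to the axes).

21

The bounding box has width 21 and height 7.5.
An axis-aligned square enclosing the set must have side ≥ max(width, height).
So the minimum side is max(21, 7.5) = 21.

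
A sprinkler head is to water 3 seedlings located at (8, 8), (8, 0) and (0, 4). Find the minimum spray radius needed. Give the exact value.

5

Call the three points A, B, C in the order given.
Side lengths²: AB² = 64, AC² = 80, BC² = 80.
Since BC² = 80 < 80 + 64 = 144, the triangle is acute, so the smallest enclosing circle is the circumcircle.
Circumcentre = (5, 4), r² = 25.
r = √25 = 5.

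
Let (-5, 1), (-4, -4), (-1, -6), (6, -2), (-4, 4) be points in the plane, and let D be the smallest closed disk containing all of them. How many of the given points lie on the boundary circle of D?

3

By Welzl's lemma the MEC is supported by two points (diametrically opposite) or three points (on a circumcircle).
The minimum enclosing circle is determined by three boundary points: (-1, -6), (6, -2), (-4, 4).
Their circumcentre is (25/82, -13/82) with r² = 120445/3362.
The farthest remaining point (-4, -4) is at distance² 111917/3362 ≤ 120445/3362.
The points at distance exactly r from the centre are (-1, -6), (6, -2), (-4, 4) — 3 points.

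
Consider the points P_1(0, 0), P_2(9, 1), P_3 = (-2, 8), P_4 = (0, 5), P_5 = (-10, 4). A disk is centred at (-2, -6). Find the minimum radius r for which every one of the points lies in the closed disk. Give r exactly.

14

The required radius is the distance from (-2, -6) to the farthest point.
Squared distances: 40, 170, 196, 125, 164.
Maximum is 196, attained at P_3.
r = √196 = 14.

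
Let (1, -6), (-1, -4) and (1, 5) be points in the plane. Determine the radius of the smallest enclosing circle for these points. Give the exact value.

Call the three points A, B, C in the order given.
Side lengths²: AB² = 8, AC² = 121, BC² = 85.
Since AC² = 121 ≥ 85 + 8 = 93, the angle opposite AC is not acute, so the smallest enclosing circle has AC as diameter.
Centre = midpoint of AC = (1, -0.5), r² = 121/4 = 30.25.
r = √(30.25) = 5.5.

5.5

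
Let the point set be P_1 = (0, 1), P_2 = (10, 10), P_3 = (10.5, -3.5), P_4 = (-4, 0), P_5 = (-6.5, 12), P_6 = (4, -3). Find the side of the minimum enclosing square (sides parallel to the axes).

17

The bounding box has width 17 and height 15.5.
An axis-aligned square enclosing the set must have side ≥ max(width, height).
So the minimum side is max(17, 15.5) = 17.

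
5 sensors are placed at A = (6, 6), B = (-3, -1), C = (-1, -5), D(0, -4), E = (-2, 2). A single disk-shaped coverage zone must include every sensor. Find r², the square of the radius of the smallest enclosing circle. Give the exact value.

The minimum enclosing circle of a finite set is fixed by two of the points (as a diameter) or three (as a circumcircle).
The farthest pair is A–C with squared distance 170. The circle on this segment as diameter has centre (2.5, 0.5) and r² = 170/4 = 42.5.
Check B: distance² to centre = 32.5 ≤ 42.5, so it lies inside.
All remaining points lie in this disk, and no smaller disk contains both endpoints, so this is the minimum enclosing circle.

42.5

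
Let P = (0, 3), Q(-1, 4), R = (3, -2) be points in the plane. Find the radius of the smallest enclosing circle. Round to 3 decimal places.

Side lengths²: PQ² = 2, PR² = 34, QR² = 52.
Since QR² = 52 ≥ 34 + 2 = 36, the angle opposite QR is not acute, so the smallest enclosing circle has QR as diameter.
Centre = midpoint of QR = (1, 1), r² = 52/4 = 13.
r = √13 ≈ 3.606.

3.606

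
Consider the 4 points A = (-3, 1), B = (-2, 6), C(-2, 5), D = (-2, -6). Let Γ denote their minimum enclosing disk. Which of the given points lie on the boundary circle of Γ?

The minimum enclosing circle of a finite set is fixed by two of the points (as a diameter) or three (as a circumcircle).
The farthest pair is B–D with squared distance 144. The circle on this segment as diameter has centre (-2, 0) and r² = 144/4 = 36.
Check A: distance² to centre = 2 ≤ 36, so it lies inside.
All remaining points lie in this disk, and no smaller disk contains both endpoints, so this is the minimum enclosing circle.
The points at distance exactly r from the centre are B, D — 2 points.

B, D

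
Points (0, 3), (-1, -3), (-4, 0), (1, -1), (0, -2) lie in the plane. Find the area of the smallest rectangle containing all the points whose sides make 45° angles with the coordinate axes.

21

In coordinates u = x + y, v = x − y the rectangle is axis-aligned; the map (x,y)→(u,v) scales areas by 2.
u-values: 3, -4, -4, 0, -2; range = 3 − (-4) = 7.
v-values: -3, 2, -4, 2, 2; range = 2 − (-4) = 6.
Area = (7 × 6) / 2 = 21.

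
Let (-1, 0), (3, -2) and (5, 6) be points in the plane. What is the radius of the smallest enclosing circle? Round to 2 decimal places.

Call the three points A, B, C in the order given.
Side lengths²: AB² = 20, AC² = 72, BC² = 68.
Since AC² = 72 < 68 + 20 = 88, the triangle is acute, so the smallest enclosing circle is the circumcircle.
Circumcentre = (8/3, 7/3), r² = 170/9.
r = √(170/9) ≈ 4.35.

4.35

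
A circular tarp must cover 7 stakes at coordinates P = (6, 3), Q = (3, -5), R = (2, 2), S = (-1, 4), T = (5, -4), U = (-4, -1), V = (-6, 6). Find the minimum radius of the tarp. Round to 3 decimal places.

By Welzl's lemma the MEC is supported by two points (diametrically opposite) or three points (on a circumcircle).
The farthest pair is T–V with squared distance 221. The circle on this segment as diameter has centre (-0.5, 1) and r² = 221/4 = 55.25.
Check P: distance² to centre = 46.25 ≤ 55.25, so it lies inside.
All remaining points lie in this disk, and no smaller disk contains both endpoints, so this is the minimum enclosing circle.
r = √(55.25) ≈ 7.433.

7.433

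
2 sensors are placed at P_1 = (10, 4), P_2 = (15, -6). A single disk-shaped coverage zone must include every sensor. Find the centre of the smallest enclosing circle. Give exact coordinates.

(12.5, -1)

The smallest circle enclosing two points has them as diameter endpoints.
Centre = midpoint = (12.5, -1); r² = |P_1P_2|²/4 = 125/4 = 31.25.
Centre = (12.5, -1).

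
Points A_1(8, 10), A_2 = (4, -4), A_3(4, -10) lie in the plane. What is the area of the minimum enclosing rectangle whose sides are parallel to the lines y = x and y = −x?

192

In coordinates u = x + y, v = x − y the rectangle is axis-aligned; the map (x,y)→(u,v) scales areas by 2.
u-values: 18, 0, -6; range = 18 − (-6) = 24.
v-values: -2, 8, 14; range = 14 − (-2) = 16.
Area = (24 × 16) / 2 = 192.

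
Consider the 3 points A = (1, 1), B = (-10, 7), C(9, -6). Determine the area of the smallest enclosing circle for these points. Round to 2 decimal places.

Side lengths²: AB² = 157, AC² = 113, BC² = 530.
Since BC² = 530 ≥ 157 + 113 = 270, the angle opposite BC is not acute, so the smallest enclosing circle has BC as diameter.
Centre = midpoint of BC = (-0.5, 0.5), r² = 530/4 = 132.5.
Area = π·r² = π·132.5 ≈ 416.26.

416.26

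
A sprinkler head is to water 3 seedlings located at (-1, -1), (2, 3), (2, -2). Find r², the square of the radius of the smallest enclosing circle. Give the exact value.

Call the three points A, B, C in the order given.
Side lengths²: AB² = 25, AC² = 10, BC² = 25.
Since BC² = 25 < 25 + 10 = 35, the triangle is acute, so the smallest enclosing circle is the circumcircle.
Circumcentre = (7/6, 0.5), r² = 125/18.

125/18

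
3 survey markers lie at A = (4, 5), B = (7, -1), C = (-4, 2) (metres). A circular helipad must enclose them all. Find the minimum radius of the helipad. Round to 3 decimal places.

5.701

Side lengths²: AB² = 45, AC² = 73, BC² = 130.
Since BC² = 130 ≥ 73 + 45 = 118, the angle opposite BC is not acute, so the smallest enclosing circle has BC as diameter.
Centre = midpoint of BC = (1.5, 0.5), r² = 130/4 = 32.5.
r = √(32.5) ≈ 5.701.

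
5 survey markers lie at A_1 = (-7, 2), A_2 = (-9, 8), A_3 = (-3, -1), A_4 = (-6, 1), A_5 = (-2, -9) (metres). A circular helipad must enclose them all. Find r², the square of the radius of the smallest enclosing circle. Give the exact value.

By Welzl's lemma the MEC is supported by two points (diametrically opposite) or three points (on a circumcircle).
The farthest pair is A_2–A_5 with squared distance 338. The circle on this segment as diameter has centre (-5.5, -0.5) and r² = 338/4 = 84.5.
Check A_1: distance² to centre = 8.5 ≤ 84.5, so it lies inside.
All remaining points lie in this disk, and no smaller disk contains both endpoints, so this is the minimum enclosing circle.

84.5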